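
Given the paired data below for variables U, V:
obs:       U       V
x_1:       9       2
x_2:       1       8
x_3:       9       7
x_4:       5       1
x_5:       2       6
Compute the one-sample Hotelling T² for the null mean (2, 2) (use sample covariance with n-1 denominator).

Step 1 — sample mean vector:
  mean(U) = (9 + 1 + 9 + 5 + 2) / 5 = 26/5 = 5.2
  mean(V) = (2 + 8 + 7 + 1 + 6) / 5 = 24/5 = 4.8
  x̄ = (5.2, 4.8),  deviation x̄ - mu_0 = (5.2, 4.8) - (2, 2) = (3.2, 2.8).

Step 2 — sample covariance matrix, S[i,j] = (1/(n-1)) · Σ_k (x_{k,i} - mean_i) · (x_{k,j} - mean_j), divisor n-1 = 4:
  S[U,U] = ((3.8)·(3.8) + (-4.2)·(-4.2) + (3.8)·(3.8) + (-0.2)·(-0.2) + (-3.2)·(-3.2)) / 4 = 56.8/4 = 14.2
  S[U,V] = ((3.8)·(-2.8) + (-4.2)·(3.2) + (3.8)·(2.2) + (-0.2)·(-3.8) + (-3.2)·(1.2)) / 4 = -18.8/4 = -4.7
  S[V,V] = ((-2.8)·(-2.8) + (3.2)·(3.2) + (2.2)·(2.2) + (-3.8)·(-3.8) + (1.2)·(1.2)) / 4 = 38.8/4 = 9.7
  S = [[14.2, -4.7],
 [-4.7, 9.7]].

Step 3 — invert S. det(S) = 14.2·9.7 - (-4.7)² = 115.65.
  S^{-1} = (1/det) · [[d, -b], [-b, a]] = [[0.0839, 0.0406],
 [0.0406, 0.1228]].

Step 4 — quadratic form (x̄ - mu_0)^T · S^{-1} · (x̄ - mu_0):
  S^{-1} · (x̄ - mu_0) = (0.3822, 0.4738),
  (x̄ - mu_0)^T · [...] = (3.2)·(0.3822) + (2.8)·(0.4738) = 2.5498.

Step 5 — scale by n: T² = 5 · 2.5498 = 12.7488.

T² ≈ 12.7488


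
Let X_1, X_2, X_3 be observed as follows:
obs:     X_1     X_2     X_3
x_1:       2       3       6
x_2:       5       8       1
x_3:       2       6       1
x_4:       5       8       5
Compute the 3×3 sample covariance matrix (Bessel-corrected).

Step 1 — column means:
  mean(X_1) = (2 + 5 + 2 + 5) / 4 = 14/4 = 3.5
  mean(X_2) = (3 + 8 + 6 + 8) / 4 = 25/4 = 6.25
  mean(X_3) = (6 + 1 + 1 + 5) / 4 = 13/4 = 3.25

Step 2 — sample covariance S[i,j] = (1/(n-1)) · Σ_k (x_{k,i} - mean_i) · (x_{k,j} - mean_j), with n-1 = 3.
  S[X_1,X_1] = ((-1.5)·(-1.5) + (1.5)·(1.5) + (-1.5)·(-1.5) + (1.5)·(1.5)) / 3 = 9/3 = 3
  S[X_1,X_2] = ((-1.5)·(-3.25) + (1.5)·(1.75) + (-1.5)·(-0.25) + (1.5)·(1.75)) / 3 = 10.5/3 = 3.5
  S[X_1,X_3] = ((-1.5)·(2.75) + (1.5)·(-2.25) + (-1.5)·(-2.25) + (1.5)·(1.75)) / 3 = -1.5/3 = -0.5
  S[X_2,X_2] = ((-3.25)·(-3.25) + (1.75)·(1.75) + (-0.25)·(-0.25) + (1.75)·(1.75)) / 3 = 16.75/3 = 5.5833
  S[X_2,X_3] = ((-3.25)·(2.75) + (1.75)·(-2.25) + (-0.25)·(-2.25) + (1.75)·(1.75)) / 3 = -9.25/3 = -3.0833
  S[X_3,X_3] = ((2.75)·(2.75) + (-2.25)·(-2.25) + (-2.25)·(-2.25) + (1.75)·(1.75)) / 3 = 20.75/3 = 6.9167

S is symmetric (S[j,i] = S[i,j]). Assembling:

S = [[3, 3.5, -0.5],
 [3.5, 5.5833, -3.0833],
 [-0.5, -3.0833, 6.9167]]


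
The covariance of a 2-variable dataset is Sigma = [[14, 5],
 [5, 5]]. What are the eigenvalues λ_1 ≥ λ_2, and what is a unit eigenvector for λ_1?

Step 1 — characteristic polynomial of 2×2 Sigma:
  det(Sigma - λI) = λ² - trace · λ + det = 0.
  trace = 14 + 5 = 19, det = 14·5 - (5)² = 45.
Step 2 — discriminant:
  Δ = trace² - 4·det = 361 - 180 = 181.
Step 3 — eigenvalues:
  λ = (trace ± √Δ)/2 = (19 ± 13.4536)/2,
  λ_1 = 16.2268,  λ_2 = 2.7732.

Step 4 — unit eigenvector for λ_1: solve (Sigma - λ_1 I)v = 0. First row:
  (14 - 16.2268)·v_x + (5)·v_y = 0, i.e. (-2.2268)·v_x + (5)·v_y = 0,
  so v ∝ (b, λ_1 - a) = (5, 2.2268) = u.
  ||u|| = √((5)² + (2.2268)²) = √(29.9587) ≈ 5.4735,
  v_1 = u/||u|| ≈ (0.9135, 0.4068) (||v_1|| = 1).

λ_1 = 16.2268,  λ_2 = 2.7732;  v_1 ≈ (0.9135, 0.4068)


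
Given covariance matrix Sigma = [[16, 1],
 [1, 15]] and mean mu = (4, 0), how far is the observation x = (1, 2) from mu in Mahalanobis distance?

Step 1 — centre the observation: (x - mu) = (-3, 2).

Step 2 — invert Sigma. det(Sigma) = 16·15 - (1)² = 239.
  Sigma^{-1} = (1/det) · [[d, -b], [-b, a]] = [[0.0628, -0.0042],
 [-0.0042, 0.0669]].

Step 3 — form the quadratic (x - mu)^T · Sigma^{-1} · (x - mu):
  Sigma^{-1} · (x - mu) = (-0.1967, 0.1464).
  (x - mu)^T · [Sigma^{-1} · (x - mu)] = (-3)·(-0.1967) + (2)·(0.1464) = 0.8828.

Step 4 — take square root: d = √(0.8828) ≈ 0.9396.

d(x, mu) = √(0.8828) ≈ 0.9396


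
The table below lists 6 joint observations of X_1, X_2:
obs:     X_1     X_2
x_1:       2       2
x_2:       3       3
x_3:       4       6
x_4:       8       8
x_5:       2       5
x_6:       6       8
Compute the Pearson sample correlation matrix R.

Step 1 — column means:
  mean(X_1) = (2 + 3 + 4 + 8 + 2 + 6) / 6 = 25/6 = 4.1667
  mean(X_2) = (2 + 3 + 6 + 8 + 5 + 8) / 6 = 32/6 = 5.3333

Step 2 — sample variances and covariances s[i,j] = (1/(n-1)) · Σ_k (x_{k,i} - mean_i) · (x_{k,j} - mean_j), with n-1 = 5:
  s[X_1,X_1] = ((-2.1667)·(-2.1667) + (-1.1667)·(-1.1667) + (-0.1667)·(-0.1667) + (3.8333)·(3.8333) + (-2.1667)·(-2.1667) + (1.8333)·(1.8333)) / 5 = 28.8333/5 = 5.7667
  s[X_1,X_2] = ((-2.1667)·(-3.3333) + (-1.1667)·(-2.3333) + (-0.1667)·(0.6667) + (3.8333)·(2.6667) + (-2.1667)·(-0.3333) + (1.8333)·(2.6667)) / 5 = 25.6667/5 = 5.1333
  s[X_2,X_2] = ((-3.3333)·(-3.3333) + (-2.3333)·(-2.3333) + (0.6667)·(0.6667) + (2.6667)·(2.6667) + (-0.3333)·(-0.3333) + (2.6667)·(2.6667)) / 5 = 31.3333/5 = 6.2667
  Sample standard deviations s_i = √(s[i,i]):
  s(X_1) = √(5.7667) = 2.4014
  s(X_2) = √(6.2667) = 2.5033

Step 3 — r_{ij} = s_{ij} / (s_i · s_j):
  r[X_1,X_1] = 1 (diagonal).
  r[X_1,X_2] = 5.1333 / (2.4014 · 2.5033) = 5.1333 / 6.0115 = 0.8539
  r[X_2,X_2] = 1 (diagonal).

R is symmetric with unit diagonal. Assembling:

R = [[1, 0.8539],
 [0.8539, 1]]


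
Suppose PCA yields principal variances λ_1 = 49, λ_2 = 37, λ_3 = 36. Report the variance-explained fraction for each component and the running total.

Step 1 — total variance = trace(Sigma) = Σ λ_i = 49 + 37 + 36 = 122.

Step 2 — fraction explained by component i = λ_i / Σ λ:
  PC1: 49/122 = 0.4016
  PC2: 37/122 = 0.3033
  PC3: 36/122 = 0.2951

Step 3 — cumulative fraction after k components = (λ_1 + ... + λ_k) / Σ λ:
  k = 1: 49/122 = 0.4016
  k = 2: (49 + 37)/122 = 86/122 = 0.7049
  k = 3: (49 + 37 + 36)/122 = 122/122 = 1

Summary (fraction, with percent):

explained: PC1 0.4016 (40.16%), PC2 0.3033 (30.33%), PC3 0.2951 (29.51%);  cumulative: 0.4016, 0.7049, 1


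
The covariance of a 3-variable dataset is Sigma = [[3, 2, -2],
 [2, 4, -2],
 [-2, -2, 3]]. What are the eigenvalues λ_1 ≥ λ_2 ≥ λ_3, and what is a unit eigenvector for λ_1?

Step 1 — characteristic polynomial p(λ) = det(λI - Sigma) = λ³ - tr·λ² + c_1·λ - det, where tr = trace, c_1 = sum of the principal 2×2 minors, det = det(Sigma):
  tr = 3 + 4 + 3 = 10,
  c_1 = (3·4 - (2)²) + (3·3 - (-2)²) + (4·3 - (-2)²) = 8 + 5 + 8 = 21,
  det = 3·(4·3 - (-2)²) - (2)·((2)·3 - (-2)·(-2)) + (-2)·((2)·(-2) - 4·(-2)) = 3·(8) - (2)·(2) + (-2)·(4) = 12.
  So p(λ) = λ³ - 10λ² + 21λ - 12.
Step 2 — look for an integer root (rational root theorem: any rational root is an integer divisor of 12). Testing λ = 1:
  p(1) = 1 - 10 + 21 - 12 = 0  ✓
  Dividing out (λ - 1): p(λ) = (λ - 1)(λ² - 9λ + 12).
Step 3 — remaining eigenvalues from the quadratic λ² - 9λ + 12 = 0:
  Δ = 9² - 4·12 = 81 - 48 = 33,  λ = (9 ± √33)/2 = (9 ± 5.7446)/2 ≈ 7.3723 or 1.6277.
  Sorted: λ_1 = 7.3723,  λ_2 = 1.6277,  λ_3 = 1  (check: sum = 10 = tr ✓).

Step 4 — unit eigenvector for λ_1 ≈ 7.3723: v spans the null space of (Sigma - λ_1 I), whose rows are
  r_1 = (-4.3723, 2, -2),  r_2 = (2, -3.3723, -2),  r_3 = (-2, -2, -4.3723).
  v is orthogonal to every row, so take v ∝ r_1 × r_2 = ((2)·(-2) - (-2)·(-3.3723), (-2)·(2) - (-4.3723)·(-2), (-4.3723)·(-3.3723) - (2)·(2)) ≈ (-10.7446, -12.7446, 10.7446).
  Rescale (multiply by -1 so the first nonzero entry is positive): u = (10.7446, 12.7446, -10.7446).
  ||u|| = √((10.7446)² + (12.7446)² + (-10.7446)²) = √(393.3151) ≈ 19.8322,  v_1 = u/||u|| ≈ (0.5418, 0.6426, -0.5418) (||v_1|| = 1).

λ_1 = 7.3723,  λ_2 = 1.6277,  λ_3 = 1;  v_1 ≈ (0.5418, 0.6426, -0.5418)


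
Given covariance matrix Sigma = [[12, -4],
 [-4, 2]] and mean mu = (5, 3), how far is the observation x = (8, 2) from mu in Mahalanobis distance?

Step 1 — centre the observation: (x - mu) = (3, -1).

Step 2 — invert Sigma. det(Sigma) = 12·2 - (-4)² = 8.
  Sigma^{-1} = (1/det) · [[d, -b], [-b, a]] = [[0.25, 0.5],
 [0.5, 1.5]].

Step 3 — form the quadratic (x - mu)^T · Sigma^{-1} · (x - mu):
  Sigma^{-1} · (x - mu) = (0.25, 0).
  (x - mu)^T · [Sigma^{-1} · (x - mu)] = (3)·(0.25) + (-1)·(0) = 0.75.

Step 4 — take square root: d = √(0.75) ≈ 0.866.

d(x, mu) = √(0.75) ≈ 0.866


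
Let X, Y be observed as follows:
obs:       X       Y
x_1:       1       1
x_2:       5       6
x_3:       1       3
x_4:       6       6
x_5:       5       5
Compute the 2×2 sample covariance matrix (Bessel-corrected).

Step 1 — column means:
  mean(X) = (1 + 5 + 1 + 6 + 5) / 5 = 18/5 = 3.6
  mean(Y) = (1 + 6 + 3 + 6 + 5) / 5 = 21/5 = 4.2

Step 2 — sample covariance S[i,j] = (1/(n-1)) · Σ_k (x_{k,i} - mean_i) · (x_{k,j} - mean_j), with n-1 = 4.
  S[X,X] = ((-2.6)·(-2.6) + (1.4)·(1.4) + (-2.6)·(-2.6) + (2.4)·(2.4) + (1.4)·(1.4)) / 4 = 23.2/4 = 5.8
  S[X,Y] = ((-2.6)·(-3.2) + (1.4)·(1.8) + (-2.6)·(-1.2) + (2.4)·(1.8) + (1.4)·(0.8)) / 4 = 19.4/4 = 4.85
  S[Y,Y] = ((-3.2)·(-3.2) + (1.8)·(1.8) + (-1.2)·(-1.2) + (1.8)·(1.8) + (0.8)·(0.8)) / 4 = 18.8/4 = 4.7

S is symmetric (S[j,i] = S[i,j]). Assembling:

S = [[5.8, 4.85],
 [4.85, 4.7]]


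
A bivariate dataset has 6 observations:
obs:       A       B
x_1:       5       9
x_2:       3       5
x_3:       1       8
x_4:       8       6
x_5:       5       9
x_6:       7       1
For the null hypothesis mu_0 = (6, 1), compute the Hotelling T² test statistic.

Step 1 — sample mean vector:
  mean(A) = (5 + 3 + 1 + 8 + 5 + 7) / 6 = 29/6 = 4.8333
  mean(B) = (9 + 5 + 8 + 6 + 9 + 1) / 6 = 38/6 = 6.3333
  x̄ = (4.8333, 6.3333),  deviation x̄ - mu_0 = (4.8333, 6.3333) - (6, 1) = (-1.1667, 5.3333).

Step 2 — sample covariance matrix, S[i,j] = (1/(n-1)) · Σ_k (x_{k,i} - mean_i) · (x_{k,j} - mean_j), divisor n-1 = 5:
  S[A,A] = ((0.1667)·(0.1667) + (-1.8333)·(-1.8333) + (-3.8333)·(-3.8333) + (3.1667)·(3.1667) + (0.1667)·(0.1667) + (2.1667)·(2.1667)) / 5 = 32.8333/5 = 6.5667
  S[A,B] = ((0.1667)·(2.6667) + (-1.8333)·(-1.3333) + (-3.8333)·(1.6667) + (3.1667)·(-0.3333) + (0.1667)·(2.6667) + (2.1667)·(-5.3333)) / 5 = -15.6667/5 = -3.1333
  S[B,B] = ((2.6667)·(2.6667) + (-1.3333)·(-1.3333) + (1.6667)·(1.6667) + (-0.3333)·(-0.3333) + (2.6667)·(2.6667) + (-5.3333)·(-5.3333)) / 5 = 47.3333/5 = 9.4667
  S = [[6.5667, -3.1333],
 [-3.1333, 9.4667]].

Step 3 — invert S. det(S) = 6.5667·9.4667 - (-3.1333)² = 52.3467.
  S^{-1} = (1/det) · [[d, -b], [-b, a]] = [[0.1808, 0.0599],
 [0.0599, 0.1254]].

Step 4 — quadratic form (x̄ - mu_0)^T · S^{-1} · (x̄ - mu_0):
  S^{-1} · (x̄ - mu_0) = (0.1083, 0.5992),
  (x̄ - mu_0)^T · [...] = (-1.1667)·(0.1083) + (5.3333)·(0.5992) = 3.0695.

Step 5 — scale by n: T² = 6 · 3.0695 = 18.417.

T² ≈ 18.417


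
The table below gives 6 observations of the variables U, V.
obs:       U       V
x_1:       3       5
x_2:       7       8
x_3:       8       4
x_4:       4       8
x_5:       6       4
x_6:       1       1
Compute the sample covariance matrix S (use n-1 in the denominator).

Step 1 — column means:
  mean(U) = (3 + 7 + 8 + 4 + 6 + 1) / 6 = 29/6 = 4.8333
  mean(V) = (5 + 8 + 4 + 8 + 4 + 1) / 6 = 30/6 = 5

Step 2 — sample covariance S[i,j] = (1/(n-1)) · Σ_k (x_{k,i} - mean_i) · (x_{k,j} - mean_j), with n-1 = 5.
  S[U,U] = ((-1.8333)·(-1.8333) + (2.1667)·(2.1667) + (3.1667)·(3.1667) + (-0.8333)·(-0.8333) + (1.1667)·(1.1667) + (-3.8333)·(-3.8333)) / 5 = 34.8333/5 = 6.9667
  S[U,V] = ((-1.8333)·(0) + (2.1667)·(3) + (3.1667)·(-1) + (-0.8333)·(3) + (1.1667)·(-1) + (-3.8333)·(-4)) / 5 = 15/5 = 3
  S[V,V] = ((0)·(0) + (3)·(3) + (-1)·(-1) + (3)·(3) + (-1)·(-1) + (-4)·(-4)) / 5 = 36/5 = 7.2

S is symmetric (S[j,i] = S[i,j]). Assembling:

S = [[6.9667, 3],
 [3, 7.2]]


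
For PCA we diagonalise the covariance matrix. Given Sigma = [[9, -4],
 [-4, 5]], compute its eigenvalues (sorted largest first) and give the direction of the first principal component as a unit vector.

Step 1 — characteristic polynomial of 2×2 Sigma:
  det(Sigma - λI) = λ² - trace · λ + det = 0.
  trace = 9 + 5 = 14, det = 9·5 - (-4)² = 29.
Step 2 — discriminant:
  Δ = trace² - 4·det = 196 - 116 = 80.
Step 3 — eigenvalues:
  λ = (trace ± √Δ)/2 = (14 ± 8.9443)/2,
  λ_1 = 11.4721,  λ_2 = 2.5279.

Step 4 — unit eigenvector for λ_1: solve (Sigma - λ_1 I)v = 0. First row:
  (9 - 11.4721)·v_x + (-4)·v_y = 0, i.e. (-2.4721)·v_x + (-4)·v_y = 0,
  so v ∝ (b, λ_1 - a) = (-4, 2.4721); multiply by -1 so the first entry is positive: u = (4, -2.4721).
  ||u|| = √((4)² + (-2.4721)²) = √(22.1115) ≈ 4.7023,
  v_1 = u/||u|| ≈ (0.8507, -0.5257) (||v_1|| = 1).

λ_1 = 11.4721,  λ_2 = 2.5279;  v_1 ≈ (0.8507, -0.5257)


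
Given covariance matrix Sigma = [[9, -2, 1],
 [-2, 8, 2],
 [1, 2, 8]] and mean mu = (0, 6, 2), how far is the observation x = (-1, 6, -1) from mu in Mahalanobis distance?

Step 1 — centre the observation: (x - mu) = (-1, 0, -3).

Step 2 — invert Sigma (cofactor / det for 3×3, or solve directly):
  Sigma^{-1} = [[0.122, 0.0366, -0.0244],
 [0.0366, 0.1443, -0.0407],
 [-0.0244, -0.0407, 0.1382]].

Step 3 — form the quadratic (x - mu)^T · Sigma^{-1} · (x - mu):
  Sigma^{-1} · (x - mu) = (-0.0488, 0.0854, -0.3902).
  (x - mu)^T · [Sigma^{-1} · (x - mu)] = (-1)·(-0.0488) + (0)·(0.0854) + (-3)·(-0.3902) = 1.2195.

Step 4 — take square root: d = √(1.2195) ≈ 1.1043.

d(x, mu) = √(1.2195) ≈ 1.1043


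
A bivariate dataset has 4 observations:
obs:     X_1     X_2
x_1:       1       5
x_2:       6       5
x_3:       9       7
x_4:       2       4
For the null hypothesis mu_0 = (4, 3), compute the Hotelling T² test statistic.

Step 1 — sample mean vector:
  mean(X_1) = (1 + 6 + 9 + 2) / 4 = 18/4 = 4.5
  mean(X_2) = (5 + 5 + 7 + 4) / 4 = 21/4 = 5.25
  x̄ = (4.5, 5.25),  deviation x̄ - mu_0 = (4.5, 5.25) - (4, 3) = (0.5, 2.25).

Step 2 — sample covariance matrix, S[i,j] = (1/(n-1)) · Σ_k (x_{k,i} - mean_i) · (x_{k,j} - mean_j), divisor n-1 = 3:
  S[X_1,X_1] = ((-3.5)·(-3.5) + (1.5)·(1.5) + (4.5)·(4.5) + (-2.5)·(-2.5)) / 3 = 41/3 = 13.6667
  S[X_1,X_2] = ((-3.5)·(-0.25) + (1.5)·(-0.25) + (4.5)·(1.75) + (-2.5)·(-1.25)) / 3 = 11.5/3 = 3.8333
  S[X_2,X_2] = ((-0.25)·(-0.25) + (-0.25)·(-0.25) + (1.75)·(1.75) + (-1.25)·(-1.25)) / 3 = 4.75/3 = 1.5833
  S = [[13.6667, 3.8333],
 [3.8333, 1.5833]].

Step 3 — invert S. det(S) = 13.6667·1.5833 - (3.8333)² = 6.9444.
  S^{-1} = (1/det) · [[d, -b], [-b, a]] = [[0.228, -0.552],
 [-0.552, 1.968]].

Step 4 — quadratic form (x̄ - mu_0)^T · S^{-1} · (x̄ - mu_0):
  S^{-1} · (x̄ - mu_0) = (-1.128, 4.152),
  (x̄ - mu_0)^T · [...] = (0.5)·(-1.128) + (2.25)·(4.152) = 8.778.

Step 5 — scale by n: T² = 4 · 8.778 = 35.112.

T² ≈ 35.112


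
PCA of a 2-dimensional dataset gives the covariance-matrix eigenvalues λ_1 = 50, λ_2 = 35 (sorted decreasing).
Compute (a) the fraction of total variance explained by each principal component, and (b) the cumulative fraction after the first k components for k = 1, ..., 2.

Step 1 — total variance = trace(Sigma) = Σ λ_i = 50 + 35 = 85.

Step 2 — fraction explained by component i = λ_i / Σ λ:
  PC1: 50/85 = 0.5882
  PC2: 35/85 = 0.4118

Step 3 — cumulative fraction after k components = (λ_1 + ... + λ_k) / Σ λ:
  k = 1: 50/85 = 0.5882
  k = 2: (50 + 35)/85 = 85/85 = 1

Summary (fraction, with percent):

explained: PC1 0.5882 (58.82%), PC2 0.4118 (41.18%);  cumulative: 0.5882, 1


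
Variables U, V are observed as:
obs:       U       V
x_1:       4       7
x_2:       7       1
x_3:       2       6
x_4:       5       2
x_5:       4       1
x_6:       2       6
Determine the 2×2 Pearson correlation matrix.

Step 1 — column means:
  mean(U) = (4 + 7 + 2 + 5 + 4 + 2) / 6 = 24/6 = 4
  mean(V) = (7 + 1 + 6 + 2 + 1 + 6) / 6 = 23/6 = 3.8333

Step 2 — sample variances and covariances s[i,j] = (1/(n-1)) · Σ_k (x_{k,i} - mean_i) · (x_{k,j} - mean_j), with n-1 = 5:
  s[U,U] = ((0)·(0) + (3)·(3) + (-2)·(-2) + (1)·(1) + (0)·(0) + (-2)·(-2)) / 5 = 18/5 = 3.6
  s[U,V] = ((0)·(3.1667) + (3)·(-2.8333) + (-2)·(2.1667) + (1)·(-1.8333) + (0)·(-2.8333) + (-2)·(2.1667)) / 5 = -19/5 = -3.8
  s[V,V] = ((3.1667)·(3.1667) + (-2.8333)·(-2.8333) + (2.1667)·(2.1667) + (-1.8333)·(-1.8333) + (-2.8333)·(-2.8333) + (2.1667)·(2.1667)) / 5 = 38.8333/5 = 7.7667
  Sample standard deviations s_i = √(s[i,i]):
  s(U) = √(3.6) = 1.8974
  s(V) = √(7.7667) = 2.7869

Step 3 — r_{ij} = s_{ij} / (s_i · s_j):
  r[U,U] = 1 (diagonal).
  r[U,V] = -3.8 / (1.8974 · 2.7869) = -3.8 / 5.2877 = -0.7186
  r[V,V] = 1 (diagonal).

R is symmetric with unit diagonal. Assembling:

R = [[1, -0.7186],
 [-0.7186, 1]]


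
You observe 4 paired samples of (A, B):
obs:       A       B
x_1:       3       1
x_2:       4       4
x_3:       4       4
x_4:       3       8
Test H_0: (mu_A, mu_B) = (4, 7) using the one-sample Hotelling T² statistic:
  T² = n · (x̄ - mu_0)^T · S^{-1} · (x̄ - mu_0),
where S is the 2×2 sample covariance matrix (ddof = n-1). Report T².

Step 1 — sample mean vector:
  mean(A) = (3 + 4 + 4 + 3) / 4 = 14/4 = 3.5
  mean(B) = (1 + 4 + 4 + 8) / 4 = 17/4 = 4.25
  x̄ = (3.5, 4.25),  deviation x̄ - mu_0 = (3.5, 4.25) - (4, 7) = (-0.5, -2.75).

Step 2 — sample covariance matrix, S[i,j] = (1/(n-1)) · Σ_k (x_{k,i} - mean_i) · (x_{k,j} - mean_j), divisor n-1 = 3:
  S[A,A] = ((-0.5)·(-0.5) + (0.5)·(0.5) + (0.5)·(0.5) + (-0.5)·(-0.5)) / 3 = 1/3 = 0.3333
  S[A,B] = ((-0.5)·(-3.25) + (0.5)·(-0.25) + (0.5)·(-0.25) + (-0.5)·(3.75)) / 3 = -0.5/3 = -0.1667
  S[B,B] = ((-3.25)·(-3.25) + (-0.25)·(-0.25) + (-0.25)·(-0.25) + (3.75)·(3.75)) / 3 = 24.75/3 = 8.25
  S = [[0.3333, -0.1667],
 [-0.1667, 8.25]].

Step 3 — invert S. det(S) = 0.3333·8.25 - (-0.1667)² = 2.7222.
  S^{-1} = (1/det) · [[d, -b], [-b, a]] = [[3.0306, 0.0612],
 [0.0612, 0.1224]].

Step 4 — quadratic form (x̄ - mu_0)^T · S^{-1} · (x̄ - mu_0):
  S^{-1} · (x̄ - mu_0) = (-1.6837, -0.3673),
  (x̄ - mu_0)^T · [...] = (-0.5)·(-1.6837) + (-2.75)·(-0.3673) = 1.852.

Step 5 — scale by n: T² = 4 · 1.852 = 7.4082.

T² ≈ 7.4082


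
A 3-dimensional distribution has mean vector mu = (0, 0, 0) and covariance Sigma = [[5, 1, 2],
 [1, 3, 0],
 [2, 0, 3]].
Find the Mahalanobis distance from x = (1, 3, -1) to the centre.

Step 1 — centre the observation: (x - mu) = (1, 3, -1).

Step 2 — invert Sigma (cofactor / det for 3×3, or solve directly):
  Sigma^{-1} = [[0.3, -0.1, -0.2],
 [-0.1, 0.3667, 0.0667],
 [-0.2, 0.0667, 0.4667]].

Step 3 — form the quadratic (x - mu)^T · Sigma^{-1} · (x - mu):
  Sigma^{-1} · (x - mu) = (0.2, 0.9333, -0.4667).
  (x - mu)^T · [Sigma^{-1} · (x - mu)] = (1)·(0.2) + (3)·(0.9333) + (-1)·(-0.4667) = 3.4667.

Step 4 — take square root: d = √(3.4667) ≈ 1.8619.

d(x, mu) = √(3.4667) ≈ 1.8619


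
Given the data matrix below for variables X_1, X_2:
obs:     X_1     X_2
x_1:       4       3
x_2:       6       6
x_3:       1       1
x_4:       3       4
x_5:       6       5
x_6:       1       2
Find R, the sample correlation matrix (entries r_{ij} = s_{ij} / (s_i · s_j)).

Step 1 — column means:
  mean(X_1) = (4 + 6 + 1 + 3 + 6 + 1) / 6 = 21/6 = 3.5
  mean(X_2) = (3 + 6 + 1 + 4 + 5 + 2) / 6 = 21/6 = 3.5

Step 2 — sample variances and covariances s[i,j] = (1/(n-1)) · Σ_k (x_{k,i} - mean_i) · (x_{k,j} - mean_j), with n-1 = 5:
  s[X_1,X_1] = ((0.5)·(0.5) + (2.5)·(2.5) + (-2.5)·(-2.5) + (-0.5)·(-0.5) + (2.5)·(2.5) + (-2.5)·(-2.5)) / 5 = 25.5/5 = 5.1
  s[X_1,X_2] = ((0.5)·(-0.5) + (2.5)·(2.5) + (-2.5)·(-2.5) + (-0.5)·(0.5) + (2.5)·(1.5) + (-2.5)·(-1.5)) / 5 = 19.5/5 = 3.9
  s[X_2,X_2] = ((-0.5)·(-0.5) + (2.5)·(2.5) + (-2.5)·(-2.5) + (0.5)·(0.5) + (1.5)·(1.5) + (-1.5)·(-1.5)) / 5 = 17.5/5 = 3.5
  Sample standard deviations s_i = √(s[i,i]):
  s(X_1) = √(5.1) = 2.2583
  s(X_2) = √(3.5) = 1.8708

Step 3 — r_{ij} = s_{ij} / (s_i · s_j):
  r[X_1,X_1] = 1 (diagonal).
  r[X_1,X_2] = 3.9 / (2.2583 · 1.8708) = 3.9 / 4.2249 = 0.9231
  r[X_2,X_2] = 1 (diagonal).

R is symmetric with unit diagonal. Assembling:

R = [[1, 0.9231],
 [0.9231, 1]]


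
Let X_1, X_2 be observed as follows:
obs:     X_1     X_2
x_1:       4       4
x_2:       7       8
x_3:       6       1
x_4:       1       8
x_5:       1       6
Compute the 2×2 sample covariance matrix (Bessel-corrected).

Step 1 — column means:
  mean(X_1) = (4 + 7 + 6 + 1 + 1) / 5 = 19/5 = 3.8
  mean(X_2) = (4 + 8 + 1 + 8 + 6) / 5 = 27/5 = 5.4

Step 2 — sample covariance S[i,j] = (1/(n-1)) · Σ_k (x_{k,i} - mean_i) · (x_{k,j} - mean_j), with n-1 = 4.
  S[X_1,X_1] = ((0.2)·(0.2) + (3.2)·(3.2) + (2.2)·(2.2) + (-2.8)·(-2.8) + (-2.8)·(-2.8)) / 4 = 30.8/4 = 7.7
  S[X_1,X_2] = ((0.2)·(-1.4) + (3.2)·(2.6) + (2.2)·(-4.4) + (-2.8)·(2.6) + (-2.8)·(0.6)) / 4 = -10.6/4 = -2.65
  S[X_2,X_2] = ((-1.4)·(-1.4) + (2.6)·(2.6) + (-4.4)·(-4.4) + (2.6)·(2.6) + (0.6)·(0.6)) / 4 = 35.2/4 = 8.8

S is symmetric (S[j,i] = S[i,j]). Assembling:

S = [[7.7, -2.65],
 [-2.65, 8.8]]


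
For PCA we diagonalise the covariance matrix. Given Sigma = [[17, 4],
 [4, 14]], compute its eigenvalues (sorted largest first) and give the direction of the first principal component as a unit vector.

Step 1 — characteristic polynomial of 2×2 Sigma:
  det(Sigma - λI) = λ² - trace · λ + det = 0.
  trace = 17 + 14 = 31, det = 17·14 - (4)² = 222.
Step 2 — discriminant:
  Δ = trace² - 4·det = 961 - 888 = 73.
Step 3 — eigenvalues:
  λ = (trace ± √Δ)/2 = (31 ± 8.544)/2,
  λ_1 = 19.772,  λ_2 = 11.228.

Step 4 — unit eigenvector for λ_1: solve (Sigma - λ_1 I)v = 0. First row:
  (17 - 19.772)·v_x + (4)·v_y = 0, i.e. (-2.772)·v_x + (4)·v_y = 0,
  so v ∝ (b, λ_1 - a) = (4, 2.772) = u.
  ||u|| = √((4)² + (2.772)²) = √(23.684) ≈ 4.8666,
  v_1 = u/||u|| ≈ (0.8219, 0.5696) (||v_1|| = 1).

λ_1 = 19.772,  λ_2 = 11.228;  v_1 ≈ (0.8219, 0.5696)


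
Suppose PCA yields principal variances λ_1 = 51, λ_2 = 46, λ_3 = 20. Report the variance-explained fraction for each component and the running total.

Step 1 — total variance = trace(Sigma) = Σ λ_i = 51 + 46 + 20 = 117.

Step 2 — fraction explained by component i = λ_i / Σ λ:
  PC1: 51/117 = 0.4359
  PC2: 46/117 = 0.3932
  PC3: 20/117 = 0.1709

Step 3 — cumulative fraction after k components = (λ_1 + ... + λ_k) / Σ λ:
  k = 1: 51/117 = 0.4359
  k = 2: (51 + 46)/117 = 97/117 = 0.8291
  k = 3: (51 + 46 + 20)/117 = 117/117 = 1

Summary (fraction, with percent):

explained: PC1 0.4359 (43.59%), PC2 0.3932 (39.32%), PC3 0.1709 (17.09%);  cumulative: 0.4359, 0.8291, 1


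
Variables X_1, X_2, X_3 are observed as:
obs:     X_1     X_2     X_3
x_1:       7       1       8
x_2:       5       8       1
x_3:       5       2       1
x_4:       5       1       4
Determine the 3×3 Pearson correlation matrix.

Step 1 — column means:
  mean(X_1) = (7 + 5 + 5 + 5) / 4 = 22/4 = 5.5
  mean(X_2) = (1 + 8 + 2 + 1) / 4 = 12/4 = 3
  mean(X_3) = (8 + 1 + 1 + 4) / 4 = 14/4 = 3.5

Step 2 — sample variances and covariances s[i,j] = (1/(n-1)) · Σ_k (x_{k,i} - mean_i) · (x_{k,j} - mean_j), with n-1 = 3:
  s[X_1,X_1] = ((1.5)·(1.5) + (-0.5)·(-0.5) + (-0.5)·(-0.5) + (-0.5)·(-0.5)) / 3 = 3/3 = 1
  s[X_1,X_2] = ((1.5)·(-2) + (-0.5)·(5) + (-0.5)·(-1) + (-0.5)·(-2)) / 3 = -4/3 = -1.3333
  s[X_1,X_3] = ((1.5)·(4.5) + (-0.5)·(-2.5) + (-0.5)·(-2.5) + (-0.5)·(0.5)) / 3 = 9/3 = 3
  s[X_2,X_2] = ((-2)·(-2) + (5)·(5) + (-1)·(-1) + (-2)·(-2)) / 3 = 34/3 = 11.3333
  s[X_2,X_3] = ((-2)·(4.5) + (5)·(-2.5) + (-1)·(-2.5) + (-2)·(0.5)) / 3 = -20/3 = -6.6667
  s[X_3,X_3] = ((4.5)·(4.5) + (-2.5)·(-2.5) + (-2.5)·(-2.5) + (0.5)·(0.5)) / 3 = 33/3 = 11
  Sample standard deviations s_i = √(s[i,i]):
  s(X_1) = √(1) = 1
  s(X_2) = √(11.3333) = 3.3665
  s(X_3) = √(11) = 3.3166

Step 3 — r_{ij} = s_{ij} / (s_i · s_j):
  r[X_1,X_1] = 1 (diagonal).
  r[X_1,X_2] = -1.3333 / (1 · 3.3665) = -1.3333 / 3.3665 = -0.3961
  r[X_1,X_3] = 3 / (1 · 3.3166) = 3 / 3.3166 = 0.9045
  r[X_2,X_2] = 1 (diagonal).
  r[X_2,X_3] = -6.6667 / (3.3665 · 3.3166) = -6.6667 / 11.1654 = -0.5971
  r[X_3,X_3] = 1 (diagonal).

R is symmetric with unit diagonal. Assembling:

R = [[1, -0.3961, 0.9045],
 [-0.3961, 1, -0.5971],
 [0.9045, -0.5971, 1]]


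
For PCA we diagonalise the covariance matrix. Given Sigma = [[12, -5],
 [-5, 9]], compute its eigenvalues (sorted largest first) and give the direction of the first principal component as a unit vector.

Step 1 — characteristic polynomial of 2×2 Sigma:
  det(Sigma - λI) = λ² - trace · λ + det = 0.
  trace = 12 + 9 = 21, det = 12·9 - (-5)² = 83.
Step 2 — discriminant:
  Δ = trace² - 4·det = 441 - 332 = 109.
Step 3 — eigenvalues:
  λ = (trace ± √Δ)/2 = (21 ± 10.4403)/2,
  λ_1 = 15.7202,  λ_2 = 5.2798.

Step 4 — unit eigenvector for λ_1: solve (Sigma - λ_1 I)v = 0. First row:
  (12 - 15.7202)·v_x + (-5)·v_y = 0, i.e. (-3.7202)·v_x + (-5)·v_y = 0,
  so v ∝ (b, λ_1 - a) = (-5, 3.7202); multiply by -1 so the first entry is positive: u = (5, -3.7202).
  ||u|| = √((5)² + (-3.7202)²) = √(38.8395) ≈ 6.2321,
  v_1 = u/||u|| ≈ (0.8023, -0.5969) (||v_1|| = 1).

λ_1 = 15.7202,  λ_2 = 5.2798;  v_1 ≈ (0.8023, -0.5969)


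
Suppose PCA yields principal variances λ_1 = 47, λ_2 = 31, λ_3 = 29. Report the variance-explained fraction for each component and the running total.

Step 1 — total variance = trace(Sigma) = Σ λ_i = 47 + 31 + 29 = 107.

Step 2 — fraction explained by component i = λ_i / Σ λ:
  PC1: 47/107 = 0.4393
  PC2: 31/107 = 0.2897
  PC3: 29/107 = 0.271

Step 3 — cumulative fraction after k components = (λ_1 + ... + λ_k) / Σ λ:
  k = 1: 47/107 = 0.4393
  k = 2: (47 + 31)/107 = 78/107 = 0.729
  k = 3: (47 + 31 + 29)/107 = 107/107 = 1

Summary (fraction, with percent):

explained: PC1 0.4393 (43.93%), PC2 0.2897 (28.97%), PC3 0.271 (27.1%);  cumulative: 0.4393, 0.729, 1


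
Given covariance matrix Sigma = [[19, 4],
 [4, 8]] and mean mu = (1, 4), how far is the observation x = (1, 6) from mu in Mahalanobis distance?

Step 1 — centre the observation: (x - mu) = (0, 2).

Step 2 — invert Sigma. det(Sigma) = 19·8 - (4)² = 136.
  Sigma^{-1} = (1/det) · [[d, -b], [-b, a]] = [[0.0588, -0.0294],
 [-0.0294, 0.1397]].

Step 3 — form the quadratic (x - mu)^T · Sigma^{-1} · (x - mu):
  Sigma^{-1} · (x - mu) = (-0.0588, 0.2794).
  (x - mu)^T · [Sigma^{-1} · (x - mu)] = (0)·(-0.0588) + (2)·(0.2794) = 0.5588.

Step 4 — take square root: d = √(0.5588) ≈ 0.7475.

d(x, mu) = √(0.5588) ≈ 0.7475


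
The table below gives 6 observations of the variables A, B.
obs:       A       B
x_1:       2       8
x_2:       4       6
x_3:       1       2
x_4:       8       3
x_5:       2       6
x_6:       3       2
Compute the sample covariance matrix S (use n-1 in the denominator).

Step 1 — column means:
  mean(A) = (2 + 4 + 1 + 8 + 2 + 3) / 6 = 20/6 = 3.3333
  mean(B) = (8 + 6 + 2 + 3 + 6 + 2) / 6 = 27/6 = 4.5

Step 2 — sample covariance S[i,j] = (1/(n-1)) · Σ_k (x_{k,i} - mean_i) · (x_{k,j} - mean_j), with n-1 = 5.
  S[A,A] = ((-1.3333)·(-1.3333) + (0.6667)·(0.6667) + (-2.3333)·(-2.3333) + (4.6667)·(4.6667) + (-1.3333)·(-1.3333) + (-0.3333)·(-0.3333)) / 5 = 31.3333/5 = 6.2667
  S[A,B] = ((-1.3333)·(3.5) + (0.6667)·(1.5) + (-2.3333)·(-2.5) + (4.6667)·(-1.5) + (-1.3333)·(1.5) + (-0.3333)·(-2.5)) / 5 = -6/5 = -1.2
  S[B,B] = ((3.5)·(3.5) + (1.5)·(1.5) + (-2.5)·(-2.5) + (-1.5)·(-1.5) + (1.5)·(1.5) + (-2.5)·(-2.5)) / 5 = 31.5/5 = 6.3

S is symmetric (S[j,i] = S[i,j]). Assembling:

S = [[6.2667, -1.2],
 [-1.2, 6.3]]


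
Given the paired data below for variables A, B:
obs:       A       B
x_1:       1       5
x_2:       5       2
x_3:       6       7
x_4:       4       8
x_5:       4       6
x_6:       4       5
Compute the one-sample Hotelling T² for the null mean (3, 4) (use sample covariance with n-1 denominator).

Step 1 — sample mean vector:
  mean(A) = (1 + 5 + 6 + 4 + 4 + 4) / 6 = 24/6 = 4
  mean(B) = (5 + 2 + 7 + 8 + 6 + 5) / 6 = 33/6 = 5.5
  x̄ = (4, 5.5),  deviation x̄ - mu_0 = (4, 5.5) - (3, 4) = (1, 1.5).

Step 2 — sample covariance matrix, S[i,j] = (1/(n-1)) · Σ_k (x_{k,i} - mean_i) · (x_{k,j} - mean_j), divisor n-1 = 5:
  S[A,A] = ((-3)·(-3) + (1)·(1) + (2)·(2) + (0)·(0) + (0)·(0) + (0)·(0)) / 5 = 14/5 = 2.8
  S[A,B] = ((-3)·(-0.5) + (1)·(-3.5) + (2)·(1.5) + (0)·(2.5) + (0)·(0.5) + (0)·(-0.5)) / 5 = 1/5 = 0.2
  S[B,B] = ((-0.5)·(-0.5) + (-3.5)·(-3.5) + (1.5)·(1.5) + (2.5)·(2.5) + (0.5)·(0.5) + (-0.5)·(-0.5)) / 5 = 21.5/5 = 4.3
  S = [[2.8, 0.2],
 [0.2, 4.3]].

Step 3 — invert S. det(S) = 2.8·4.3 - (0.2)² = 12.
  S^{-1} = (1/det) · [[d, -b], [-b, a]] = [[0.3583, -0.0167],
 [-0.0167, 0.2333]].

Step 4 — quadratic form (x̄ - mu_0)^T · S^{-1} · (x̄ - mu_0):
  S^{-1} · (x̄ - mu_0) = (0.3333, 0.3333),
  (x̄ - mu_0)^T · [...] = (1)·(0.3333) + (1.5)·(0.3333) = 0.8333.

Step 5 — scale by n: T² = 6 · 0.8333 = 5.

T² ≈ 5


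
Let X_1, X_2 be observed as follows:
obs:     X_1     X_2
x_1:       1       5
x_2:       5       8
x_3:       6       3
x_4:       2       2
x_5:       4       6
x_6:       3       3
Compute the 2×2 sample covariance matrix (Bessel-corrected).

Step 1 — column means:
  mean(X_1) = (1 + 5 + 6 + 2 + 4 + 3) / 6 = 21/6 = 3.5
  mean(X_2) = (5 + 8 + 3 + 2 + 6 + 3) / 6 = 27/6 = 4.5

Step 2 — sample covariance S[i,j] = (1/(n-1)) · Σ_k (x_{k,i} - mean_i) · (x_{k,j} - mean_j), with n-1 = 5.
  S[X_1,X_1] = ((-2.5)·(-2.5) + (1.5)·(1.5) + (2.5)·(2.5) + (-1.5)·(-1.5) + (0.5)·(0.5) + (-0.5)·(-0.5)) / 5 = 17.5/5 = 3.5
  S[X_1,X_2] = ((-2.5)·(0.5) + (1.5)·(3.5) + (2.5)·(-1.5) + (-1.5)·(-2.5) + (0.5)·(1.5) + (-0.5)·(-1.5)) / 5 = 5.5/5 = 1.1
  S[X_2,X_2] = ((0.5)·(0.5) + (3.5)·(3.5) + (-1.5)·(-1.5) + (-2.5)·(-2.5) + (1.5)·(1.5) + (-1.5)·(-1.5)) / 5 = 25.5/5 = 5.1

S is symmetric (S[j,i] = S[i,j]). Assembling:

S = [[3.5, 1.1],
 [1.1, 5.1]]


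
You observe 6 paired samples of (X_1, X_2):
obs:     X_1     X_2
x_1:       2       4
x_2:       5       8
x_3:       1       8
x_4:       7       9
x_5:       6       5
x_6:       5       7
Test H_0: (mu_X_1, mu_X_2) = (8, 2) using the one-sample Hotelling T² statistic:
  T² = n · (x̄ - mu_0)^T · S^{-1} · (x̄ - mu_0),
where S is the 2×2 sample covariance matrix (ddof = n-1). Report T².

Step 1 — sample mean vector:
  mean(X_1) = (2 + 5 + 1 + 7 + 6 + 5) / 6 = 26/6 = 4.3333
  mean(X_2) = (4 + 8 + 8 + 9 + 5 + 7) / 6 = 41/6 = 6.8333
  x̄ = (4.3333, 6.8333),  deviation x̄ - mu_0 = (4.3333, 6.8333) - (8, 2) = (-3.6667, 4.8333).

Step 2 — sample covariance matrix, S[i,j] = (1/(n-1)) · Σ_k (x_{k,i} - mean_i) · (x_{k,j} - mean_j), divisor n-1 = 5:
  S[X_1,X_1] = ((-2.3333)·(-2.3333) + (0.6667)·(0.6667) + (-3.3333)·(-3.3333) + (2.6667)·(2.6667) + (1.6667)·(1.6667) + (0.6667)·(0.6667)) / 5 = 27.3333/5 = 5.4667
  S[X_1,X_2] = ((-2.3333)·(-2.8333) + (0.6667)·(1.1667) + (-3.3333)·(1.1667) + (2.6667)·(2.1667) + (1.6667)·(-1.8333) + (0.6667)·(0.1667)) / 5 = 6.3333/5 = 1.2667
  S[X_2,X_2] = ((-2.8333)·(-2.8333) + (1.1667)·(1.1667) + (1.1667)·(1.1667) + (2.1667)·(2.1667) + (-1.8333)·(-1.8333) + (0.1667)·(0.1667)) / 5 = 18.8333/5 = 3.7667
  S = [[5.4667, 1.2667],
 [1.2667, 3.7667]].

Step 3 — invert S. det(S) = 5.4667·3.7667 - (1.2667)² = 18.9867.
  S^{-1} = (1/det) · [[d, -b], [-b, a]] = [[0.1984, -0.0667],
 [-0.0667, 0.2879]].

Step 4 — quadratic form (x̄ - mu_0)^T · S^{-1} · (x̄ - mu_0):
  S^{-1} · (x̄ - mu_0) = (-1.0499, 1.6362),
  (x̄ - mu_0)^T · [...] = (-3.6667)·(-1.0499) + (4.8333)·(1.6362) = 11.758.

Step 5 — scale by n: T² = 6 · 11.758 = 70.5478.

T² ≈ 70.5478


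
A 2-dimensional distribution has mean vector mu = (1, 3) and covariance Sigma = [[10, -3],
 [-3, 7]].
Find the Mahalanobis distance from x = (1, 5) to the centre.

Step 1 — centre the observation: (x - mu) = (0, 2).

Step 2 — invert Sigma. det(Sigma) = 10·7 - (-3)² = 61.
  Sigma^{-1} = (1/det) · [[d, -b], [-b, a]] = [[0.1148, 0.0492],
 [0.0492, 0.1639]].

Step 3 — form the quadratic (x - mu)^T · Sigma^{-1} · (x - mu):
  Sigma^{-1} · (x - mu) = (0.0984, 0.3279).
  (x - mu)^T · [Sigma^{-1} · (x - mu)] = (0)·(0.0984) + (2)·(0.3279) = 0.6557.

Step 4 — take square root: d = √(0.6557) ≈ 0.8098.

d(x, mu) = √(0.6557) ≈ 0.8098


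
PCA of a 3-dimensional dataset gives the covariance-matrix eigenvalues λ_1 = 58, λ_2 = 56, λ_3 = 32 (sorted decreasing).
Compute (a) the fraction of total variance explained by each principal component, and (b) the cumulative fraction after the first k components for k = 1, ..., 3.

Step 1 — total variance = trace(Sigma) = Σ λ_i = 58 + 56 + 32 = 146.

Step 2 — fraction explained by component i = λ_i / Σ λ:
  PC1: 58/146 = 0.3973
  PC2: 56/146 = 0.3836
  PC3: 32/146 = 0.2192

Step 3 — cumulative fraction after k components = (λ_1 + ... + λ_k) / Σ λ:
  k = 1: 58/146 = 0.3973
  k = 2: (58 + 56)/146 = 114/146 = 0.7808
  k = 3: (58 + 56 + 32)/146 = 146/146 = 1

Summary (fraction, with percent):

explained: PC1 0.3973 (39.73%), PC2 0.3836 (38.36%), PC3 0.2192 (21.92%);  cumulative: 0.3973, 0.7808, 1


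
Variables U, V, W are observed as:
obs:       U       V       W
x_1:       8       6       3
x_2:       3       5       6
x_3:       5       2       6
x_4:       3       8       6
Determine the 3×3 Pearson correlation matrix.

Step 1 — column means:
  mean(U) = (8 + 3 + 5 + 3) / 4 = 19/4 = 4.75
  mean(V) = (6 + 5 + 2 + 8) / 4 = 21/4 = 5.25
  mean(W) = (3 + 6 + 6 + 6) / 4 = 21/4 = 5.25

Step 2 — sample variances and covariances s[i,j] = (1/(n-1)) · Σ_k (x_{k,i} - mean_i) · (x_{k,j} - mean_j), with n-1 = 3:
  s[U,U] = ((3.25)·(3.25) + (-1.75)·(-1.75) + (0.25)·(0.25) + (-1.75)·(-1.75)) / 3 = 16.75/3 = 5.5833
  s[U,V] = ((3.25)·(0.75) + (-1.75)·(-0.25) + (0.25)·(-3.25) + (-1.75)·(2.75)) / 3 = -2.75/3 = -0.9167
  s[U,W] = ((3.25)·(-2.25) + (-1.75)·(0.75) + (0.25)·(0.75) + (-1.75)·(0.75)) / 3 = -9.75/3 = -3.25
  s[V,V] = ((0.75)·(0.75) + (-0.25)·(-0.25) + (-3.25)·(-3.25) + (2.75)·(2.75)) / 3 = 18.75/3 = 6.25
  s[V,W] = ((0.75)·(-2.25) + (-0.25)·(0.75) + (-3.25)·(0.75) + (2.75)·(0.75)) / 3 = -2.25/3 = -0.75
  s[W,W] = ((-2.25)·(-2.25) + (0.75)·(0.75) + (0.75)·(0.75) + (0.75)·(0.75)) / 3 = 6.75/3 = 2.25
  Sample standard deviations s_i = √(s[i,i]):
  s(U) = √(5.5833) = 2.3629
  s(V) = √(6.25) = 2.5
  s(W) = √(2.25) = 1.5

Step 3 — r_{ij} = s_{ij} / (s_i · s_j):
  r[U,U] = 1 (diagonal).
  r[U,V] = -0.9167 / (2.3629 · 2.5) = -0.9167 / 5.9073 = -0.1552
  r[U,W] = -3.25 / (2.3629 · 1.5) = -3.25 / 3.5444 = -0.9169
  r[V,V] = 1 (diagonal).
  r[V,W] = -0.75 / (2.5 · 1.5) = -0.75 / 3.75 = -0.2
  r[W,W] = 1 (diagonal).

R is symmetric with unit diagonal. Assembling:

R = [[1, -0.1552, -0.9169],
 [-0.1552, 1, -0.2],
 [-0.9169, -0.2, 1]]


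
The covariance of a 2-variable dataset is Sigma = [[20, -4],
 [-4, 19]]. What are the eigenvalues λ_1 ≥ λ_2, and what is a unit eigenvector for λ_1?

Step 1 — characteristic polynomial of 2×2 Sigma:
  det(Sigma - λI) = λ² - trace · λ + det = 0.
  trace = 20 + 19 = 39, det = 20·19 - (-4)² = 364.
Step 2 — discriminant:
  Δ = trace² - 4·det = 1521 - 1456 = 65.
Step 3 — eigenvalues:
  λ = (trace ± √Δ)/2 = (39 ± 8.0623)/2,
  λ_1 = 23.5311,  λ_2 = 15.4689.

Step 4 — unit eigenvector for λ_1: solve (Sigma - λ_1 I)v = 0. First row:
  (20 - 23.5311)·v_x + (-4)·v_y = 0, i.e. (-3.5311)·v_x + (-4)·v_y = 0,
  so v ∝ (b, λ_1 - a) = (-4, 3.5311); multiply by -1 so the first entry is positive: u = (4, -3.5311).
  ||u|| = √((4)² + (-3.5311)²) = √(28.4689) ≈ 5.3356,
  v_1 = u/||u|| ≈ (0.7497, -0.6618) (||v_1|| = 1).

λ_1 = 23.5311,  λ_2 = 15.4689;  v_1 ≈ (0.7497, -0.6618)


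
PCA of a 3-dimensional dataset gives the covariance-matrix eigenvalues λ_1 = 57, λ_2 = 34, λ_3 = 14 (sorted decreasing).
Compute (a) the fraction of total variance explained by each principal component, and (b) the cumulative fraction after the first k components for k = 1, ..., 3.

Step 1 — total variance = trace(Sigma) = Σ λ_i = 57 + 34 + 14 = 105.

Step 2 — fraction explained by component i = λ_i / Σ λ:
  PC1: 57/105 = 0.5429
  PC2: 34/105 = 0.3238
  PC3: 14/105 = 0.1333

Step 3 — cumulative fraction after k components = (λ_1 + ... + λ_k) / Σ λ:
  k = 1: 57/105 = 0.5429
  k = 2: (57 + 34)/105 = 91/105 = 0.8667
  k = 3: (57 + 34 + 14)/105 = 105/105 = 1

Summary (fraction, with percent):

explained: PC1 0.5429 (54.29%), PC2 0.3238 (32.38%), PC3 0.1333 (13.33%);  cumulative: 0.5429, 0.8667, 1


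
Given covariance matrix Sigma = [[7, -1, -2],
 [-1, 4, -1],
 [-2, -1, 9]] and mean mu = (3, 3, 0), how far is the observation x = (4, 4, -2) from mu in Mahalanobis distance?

Step 1 — centre the observation: (x - mu) = (1, 1, -2).

Step 2 — invert Sigma (cofactor / det for 3×3, or solve directly):
  Sigma^{-1} = [[0.162, 0.0509, 0.0417],
 [0.0509, 0.2731, 0.0417],
 [0.0417, 0.0417, 0.125]].

Step 3 — form the quadratic (x - mu)^T · Sigma^{-1} · (x - mu):
  Sigma^{-1} · (x - mu) = (0.1296, 0.2407, -0.1667).
  (x - mu)^T · [Sigma^{-1} · (x - mu)] = (1)·(0.1296) + (1)·(0.2407) + (-2)·(-0.1667) = 0.7037.

Step 4 — take square root: d = √(0.7037) ≈ 0.8389.

d(x, mu) = √(0.7037) ≈ 0.8389


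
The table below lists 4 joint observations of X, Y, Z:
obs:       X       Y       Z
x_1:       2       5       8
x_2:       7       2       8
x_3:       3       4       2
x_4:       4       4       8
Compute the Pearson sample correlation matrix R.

Step 1 — column means:
  mean(X) = (2 + 7 + 3 + 4) / 4 = 16/4 = 4
  mean(Y) = (5 + 2 + 4 + 4) / 4 = 15/4 = 3.75
  mean(Z) = (8 + 8 + 2 + 8) / 4 = 26/4 = 6.5

Step 2 — sample variances and covariances s[i,j] = (1/(n-1)) · Σ_k (x_{k,i} - mean_i) · (x_{k,j} - mean_j), with n-1 = 3:
  s[X,X] = ((-2)·(-2) + (3)·(3) + (-1)·(-1) + (0)·(0)) / 3 = 14/3 = 4.6667
  s[X,Y] = ((-2)·(1.25) + (3)·(-1.75) + (-1)·(0.25) + (0)·(0.25)) / 3 = -8/3 = -2.6667
  s[X,Z] = ((-2)·(1.5) + (3)·(1.5) + (-1)·(-4.5) + (0)·(1.5)) / 3 = 6/3 = 2
  s[Y,Y] = ((1.25)·(1.25) + (-1.75)·(-1.75) + (0.25)·(0.25) + (0.25)·(0.25)) / 3 = 4.75/3 = 1.5833
  s[Y,Z] = ((1.25)·(1.5) + (-1.75)·(1.5) + (0.25)·(-4.5) + (0.25)·(1.5)) / 3 = -1.5/3 = -0.5
  s[Z,Z] = ((1.5)·(1.5) + (1.5)·(1.5) + (-4.5)·(-4.5) + (1.5)·(1.5)) / 3 = 27/3 = 9
  Sample standard deviations s_i = √(s[i,i]):
  s(X) = √(4.6667) = 2.1602
  s(Y) = √(1.5833) = 1.2583
  s(Z) = √(9) = 3

Step 3 — r_{ij} = s_{ij} / (s_i · s_j):
  r[X,X] = 1 (diagonal).
  r[X,Y] = -2.6667 / (2.1602 · 1.2583) = -2.6667 / 2.7183 = -0.981
  r[X,Z] = 2 / (2.1602 · 3) = 2 / 6.4807 = 0.3086
  r[Y,Y] = 1 (diagonal).
  r[Y,Z] = -0.5 / (1.2583 · 3) = -0.5 / 3.7749 = -0.1325
  r[Z,Z] = 1 (diagonal).

R is symmetric with unit diagonal. Assembling:

R = [[1, -0.981, 0.3086],
 [-0.981, 1, -0.1325],
 [0.3086, -0.1325, 1]]


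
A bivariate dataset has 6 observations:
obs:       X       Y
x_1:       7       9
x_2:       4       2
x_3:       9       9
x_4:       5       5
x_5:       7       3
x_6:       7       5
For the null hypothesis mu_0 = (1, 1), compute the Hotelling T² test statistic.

Step 1 — sample mean vector:
  mean(X) = (7 + 4 + 9 + 5 + 7 + 7) / 6 = 39/6 = 6.5
  mean(Y) = (9 + 2 + 9 + 5 + 3 + 5) / 6 = 33/6 = 5.5
  x̄ = (6.5, 5.5),  deviation x̄ - mu_0 = (6.5, 5.5) - (1, 1) = (5.5, 4.5).

Step 2 — sample covariance matrix, S[i,j] = (1/(n-1)) · Σ_k (x_{k,i} - mean_i) · (x_{k,j} - mean_j), divisor n-1 = 5:
  S[X,X] = ((0.5)·(0.5) + (-2.5)·(-2.5) + (2.5)·(2.5) + (-1.5)·(-1.5) + (0.5)·(0.5) + (0.5)·(0.5)) / 5 = 15.5/5 = 3.1
  S[X,Y] = ((0.5)·(3.5) + (-2.5)·(-3.5) + (2.5)·(3.5) + (-1.5)·(-0.5) + (0.5)·(-2.5) + (0.5)·(-0.5)) / 5 = 18.5/5 = 3.7
  S[Y,Y] = ((3.5)·(3.5) + (-3.5)·(-3.5) + (3.5)·(3.5) + (-0.5)·(-0.5) + (-2.5)·(-2.5) + (-0.5)·(-0.5)) / 5 = 43.5/5 = 8.7
  S = [[3.1, 3.7],
 [3.7, 8.7]].

Step 3 — invert S. det(S) = 3.1·8.7 - (3.7)² = 13.28.
  S^{-1} = (1/det) · [[d, -b], [-b, a]] = [[0.6551, -0.2786],
 [-0.2786, 0.2334]].

Step 4 — quadratic form (x̄ - mu_0)^T · S^{-1} · (x̄ - mu_0):
  S^{-1} · (x̄ - mu_0) = (2.3494, -0.4819),
  (x̄ - mu_0)^T · [...] = (5.5)·(2.3494) + (4.5)·(-0.4819) = 10.753.

Step 5 — scale by n: T² = 6 · 10.753 = 64.5181.

T² ≈ 64.5181
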